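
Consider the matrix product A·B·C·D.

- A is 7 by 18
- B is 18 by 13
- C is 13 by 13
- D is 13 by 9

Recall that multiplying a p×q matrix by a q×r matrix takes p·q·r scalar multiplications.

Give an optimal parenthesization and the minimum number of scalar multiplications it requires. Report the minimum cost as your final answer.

Adjacent pairs: AB = 7·18·13 = 1638; BC = 18·13·13 = 3042; CD = 13·13·9 = 1521.
Length 3: A..C: k=1: 0+3042+7·18·13=4680; k=2: 1638+0+7·13·13=2821 → min 2821 | B..D: k=2: 0+1521+18·13·9=3627; k=3: 3042+0+18·13·9=5148 → min 3627.
Length 4: A..D: k=1: 0+3627+7·18·9=4761; k=2: 1638+1521+7·13·9=3978; k=3: 2821+0+7·13·9=3640 → min 3640.
Optimal parenthesization: (((A·B)·C)·D) with cost 3640.

3640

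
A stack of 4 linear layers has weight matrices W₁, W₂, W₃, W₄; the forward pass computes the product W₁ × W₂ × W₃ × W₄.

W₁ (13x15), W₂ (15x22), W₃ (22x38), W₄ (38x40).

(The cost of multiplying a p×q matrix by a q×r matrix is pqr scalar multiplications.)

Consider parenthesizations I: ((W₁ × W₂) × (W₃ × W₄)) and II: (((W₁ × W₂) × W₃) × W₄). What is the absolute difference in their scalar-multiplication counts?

14252

Order I = ((W₁ × W₂) × (W₃ × W₄)): (W₁ × W₂): 13×15 by 15×22 → 13×22, cost 13·15·22 = 4290; (W₃ × W₄): 22×38 by 38×40 → 22×40, cost 22·38·40 = 33440; ((W₁ × W₂) × (W₃ × W₄)): 13×22 by 22×40 → 13×40, cost 13·22·40 = 11440; cumulative 49170. Total 49170.
Order II = (((W₁ × W₂) × W₃) × W₄): (W₁ × W₂): 13×15 by 15×22 → 13×22, cost 13·15·22 = 4290; ((W₁ × W₂) × W₃): 13×22 by 22×38 → 13×38, cost 13·22·38 = 10868; cumulative 15158; (((W₁ × W₂) × W₃) × W₄): 13×38 by 38×40 → 13×40, cost 13·38·40 = 19760; cumulative 34918. Total 34918.
Difference: |49170 − 34918| = 14252.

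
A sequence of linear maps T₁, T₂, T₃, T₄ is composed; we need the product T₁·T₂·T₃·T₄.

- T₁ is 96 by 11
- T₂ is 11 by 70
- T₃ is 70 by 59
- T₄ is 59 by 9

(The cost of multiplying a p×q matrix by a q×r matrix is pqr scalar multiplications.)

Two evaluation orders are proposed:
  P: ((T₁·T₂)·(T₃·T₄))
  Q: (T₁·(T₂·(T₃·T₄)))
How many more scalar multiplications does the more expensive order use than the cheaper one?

117966

Order P = ((T₁·T₂)·(T₃·T₄)): (T₁·T₂): 96×11 by 11×70 → 96×70, cost 96·11·70 = 73920; (T₃·T₄): 70×59 by 59×9 → 70×9, cost 70·59·9 = 37170; ((T₁·T₂)·(T₃·T₄)): 96×70 by 70×9 → 96×9, cost 96·70·9 = 60480; cumulative 171570. Total 171570.
Order Q = (T₁·(T₂·(T₃·T₄))): (T₃·T₄): 70×59 by 59×9 → 70×9, cost 70·59·9 = 37170; (T₂·(T₃·T₄)): 11×70 by 70×9 → 11×9, cost 11·70·9 = 6930; cumulative 44100; (T₁·(T₂·(T₃·T₄))): 96×11 by 11×9 → 96×9, cost 96·11·9 = 9504; cumulative 53604. Total 53604.
Difference: |171570 − 53604| = 117966.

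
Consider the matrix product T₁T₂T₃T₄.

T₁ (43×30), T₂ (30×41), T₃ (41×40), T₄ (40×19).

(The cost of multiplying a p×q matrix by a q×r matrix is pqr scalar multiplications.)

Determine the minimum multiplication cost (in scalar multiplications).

Adjacent pairs: T₁T₂ = 43·30·41 = 52890; T₂T₃ = 30·41·40 = 49200; T₃T₄ = 41·40·19 = 31160.
Length 3: T₁..T₃: k=1: 0+49200+43·30·40=100800; k=2: 52890+0+43·41·40=123410 → min 100800 | T₂..T₄: k=2: 0+31160+30·41·19=54530; k=3: 49200+0+30·40·19=72000 → min 54530.
Length 4: T₁..T₄: k=1: 0+54530+43·30·19=79040; k=2: 52890+31160+43·41·19=117547; k=3: 100800+0+43·40·19=133480 → min 79040.
Optimal order: (T₁(T₂(T₃T₄))) with cost 79040.

79040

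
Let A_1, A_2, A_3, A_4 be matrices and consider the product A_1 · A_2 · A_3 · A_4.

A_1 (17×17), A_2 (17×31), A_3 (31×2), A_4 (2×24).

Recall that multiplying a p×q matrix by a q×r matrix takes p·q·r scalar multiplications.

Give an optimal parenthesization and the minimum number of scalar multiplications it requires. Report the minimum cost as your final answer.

Adjacent pairs: A_1A_2 = 17·17·31 = 8959; A_2A_3 = 17·31·2 = 1054; A_3A_4 = 31·2·24 = 1488.
Length 3: A_1..A_3: k=1: 0+1054+17·17·2=1632; k=2: 8959+0+17·31·2=10013 → min 1632 | A_2..A_4: k=2: 0+1488+17·31·24=14136; k=3: 1054+0+17·2·24=1870 → min 1870.
Length 4: A_1..A_4: k=1: 0+1870+17·17·24=8806; k=2: 8959+1488+17·31·24=23095; k=3: 1632+0+17·2·24=2448 → min 2448.
Optimal parenthesization: ((A_1 · (A_2 · A_3)) · A_4) with cost 2448.

2448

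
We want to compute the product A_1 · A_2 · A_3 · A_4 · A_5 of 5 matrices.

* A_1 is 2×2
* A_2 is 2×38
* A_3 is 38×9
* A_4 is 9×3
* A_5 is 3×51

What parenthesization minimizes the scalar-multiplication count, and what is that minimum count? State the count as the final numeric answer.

1056

Adjacent pairs: A_1A_2 = 2·2·38 = 152; A_2A_3 = 2·38·9 = 684; A_3A_4 = 38·9·3 = 1026; A_4A_5 = 9·3·51 = 1377.
Length 3: A_1..A_3: k=1: 0+684+2·2·9=720; k=2: 152+0+2·38·9=836 → min 720 | A_2..A_4: k=2: 0+1026+2·38·3=1254; k=3: 684+0+2·9·3=738 → min 738 | A_3..A_5: k=3: 0+1377+38·9·51=18819; k=4: 1026+0+38·3·51=6840 → min 6840.
Length 4: A_1..A_4: k=1: 0+738+2·2·3=750; k=2: 152+1026+2·38·3=1406; k=3: 720+0+2·9·3=774 → min 750 | A_2..A_5: k=2: 0+6840+2·38·51=10716; k=3: 684+1377+2·9·51=2979; k=4: 738+0+2·3·51=1044 → min 1044.
Length 5: A_1..A_5: k=1: 0+1044+2·2·51=1248; k=2: 152+6840+2·38·51=10868; k=3: 720+1377+2·9·51=3015; k=4: 750+0+2·3·51=1056 → min 1056.
Optimal parenthesization: ((A_1 · ((A_2 · A_3) · A_4)) · A_5) with cost 1056.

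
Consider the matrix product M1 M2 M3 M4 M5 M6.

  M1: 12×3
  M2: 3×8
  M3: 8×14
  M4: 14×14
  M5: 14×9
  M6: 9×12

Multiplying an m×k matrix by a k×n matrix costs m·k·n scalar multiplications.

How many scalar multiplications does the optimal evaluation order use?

Adjacent pairs: M1M2 = 12·3·8 = 288; M2M3 = 3·8·14 = 336; M3M4 = 8·14·14 = 1568; M4M5 = 14·14·9 = 1764; M5M6 = 14·9·12 = 1512.
Length 3: M1..M3: k=1: 0+336+12·3·14=840; k=2: 288+0+12·8·14=1632 → min 840 | M2..M4: k=2: 0+1568+3·8·14=1904; k=3: 336+0+3·14·14=924 → min 924 | M3..M5: k=3: 0+1764+8·14·9=2772; k=4: 1568+0+8·14·9=2576 → min 2576 | M4..M6: k=4: 0+1512+14·14·12=3864; k=5: 1764+0+14·9·12=3276 → min 3276.
Length 4: M1..M4: k=1: 0+924+12·3·14=1428; k=2: 288+1568+12·8·14=3200; k=3: 840+0+12·14·14=3192 → min 1428 | M2..M5: k=2: 0+2576+3·8·9=2792; k=3: 336+1764+3·14·9=2478; k=4: 924+0+3·14·9=1302 → min 1302 | M3..M6: k=3: 0+3276+8·14·12=4620; k=4: 1568+1512+8·14·12=4424; k=5: 2576+0+8·9·12=3440 → min 3440.
Length 5: M1..M5: k=1: 0+1302+12·3·9=1626; k=2: 288+2576+12·8·9=3728; k=3: 840+1764+12·14·9=4116; k=4: 1428+0+12·14·9=2940 → min 1626 | M2..M6: k=2: 0+3440+3·8·12=3728; k=3: 336+3276+3·14·12=4116; k=4: 924+1512+3·14·12=2940; k=5: 1302+0+3·9·12=1626 → min 1626.
Length 6: M1..M6: k=1: 0+1626+12·3·12=2058; k=2: 288+3440+12·8·12=4880; k=3: 840+3276+12·14·12=6132; k=4: 1428+1512+12·14·12=4956; k=5: 1626+0+12·9·12=2922 → min 2058.
Optimal order: (M1 ((((M2 M3) M4) M5) M6)) with cost 2058.

2058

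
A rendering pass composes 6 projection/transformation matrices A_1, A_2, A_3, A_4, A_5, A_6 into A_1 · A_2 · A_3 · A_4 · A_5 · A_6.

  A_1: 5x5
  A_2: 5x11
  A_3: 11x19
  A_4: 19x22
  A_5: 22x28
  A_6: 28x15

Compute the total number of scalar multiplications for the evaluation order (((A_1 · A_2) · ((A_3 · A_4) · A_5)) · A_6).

15289

(A_1 · A_2): 5×5 by 5×11 → 5×11, cost 5·5·11 = 275
(A_3 · A_4): 11×19 by 19×22 → 11×22, cost 11·19·22 = 4598
((A_3 · A_4) · A_5): 11×22 by 22×28 → 11×28, cost 11·22·28 = 6776; cumulative 11374
((A_1 · A_2) · ((A_3 · A_4) · A_5)): 5×11 by 11×28 → 5×28, cost 5·11·28 = 1540; cumulative 13189
(((A_1 · A_2) · ((A_3 · A_4) · A_5)) · A_6): 5×28 by 28×15 → 5×15, cost 5·28·15 = 2100; cumulative 15289
Total: 15289 scalar multiplications.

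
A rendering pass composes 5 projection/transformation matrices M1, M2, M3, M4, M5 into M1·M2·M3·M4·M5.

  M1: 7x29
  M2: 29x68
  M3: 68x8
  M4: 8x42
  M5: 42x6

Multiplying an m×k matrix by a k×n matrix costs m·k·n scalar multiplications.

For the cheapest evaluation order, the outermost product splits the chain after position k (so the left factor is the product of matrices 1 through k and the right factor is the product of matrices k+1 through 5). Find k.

1

Adjacent pairs: M1M2 = 7·29·68 = 13804; M2M3 = 29·68·8 = 15776; M3M4 = 68·8·42 = 22848; M4M5 = 8·42·6 = 2016.
Length 3: M1..M3: k=1: 0+15776+7·29·8=17400; k=2: 13804+0+7·68·8=17612 → min 17400 | M2..M4: k=2: 0+22848+29·68·42=105672; k=3: 15776+0+29·8·42=25520 → min 25520 | M3..M5: k=3: 0+2016+68·8·6=5280; k=4: 22848+0+68·42·6=39984 → min 5280.
Length 4: M1..M4: k=1: 0+25520+7·29·42=34046; k=2: 13804+22848+7·68·42=56644; k=3: 17400+0+7·8·42=19752 → min 19752 | M2..M5: k=2: 0+5280+29·68·6=17112; k=3: 15776+2016+29·8·6=19184; k=4: 25520+0+29·42·6=32828 → min 17112.
Top-level splits: k=1: (M1..M1)·(M2..M5) → 0+17112+7·29·6 = 18330; k=2: (M1..M2)·(M3..M5) → 13804+5280+7·68·6 = 21940; k=3: (M1..M3)·(M4..M5) → 17400+2016+7·8·6 = 19752; k=4: (M1..M4)·(M5..M5) → 19752+0+7·42·6 = 21516.
Best split is after M1, i.e. k = 1.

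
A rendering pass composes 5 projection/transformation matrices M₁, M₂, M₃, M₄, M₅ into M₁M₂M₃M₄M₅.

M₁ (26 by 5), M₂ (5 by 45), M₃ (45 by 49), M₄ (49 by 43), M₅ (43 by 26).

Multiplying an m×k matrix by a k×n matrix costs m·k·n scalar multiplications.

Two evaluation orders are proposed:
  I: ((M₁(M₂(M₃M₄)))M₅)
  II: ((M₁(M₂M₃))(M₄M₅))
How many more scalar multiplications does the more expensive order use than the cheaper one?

Order I = ((M₁(M₂(M₃M₄)))M₅): (M₃M₄): 45×49 by 49×43 → 45×43, cost 45·49·43 = 94815; (M₂(M₃M₄)): 5×45 by 45×43 → 5×43, cost 5·45·43 = 9675; cumulative 104490; (M₁(M₂(M₃M₄))): 26×5 by 5×43 → 26×43, cost 26·5·43 = 5590; cumulative 110080; ((M₁(M₂(M₃M₄)))M₅): 26×43 by 43×26 → 26×26, cost 26·43·26 = 29068; cumulative 139148. Total 139148.
Order II = ((M₁(M₂M₃))(M₄M₅)): (M₂M₃): 5×45 by 45×49 → 5×49, cost 5·45·49 = 11025; (M₁(M₂M₃)): 26×5 by 5×49 → 26×49, cost 26·5·49 = 6370; cumulative 17395; (M₄M₅): 49×43 by 43×26 → 49×26, cost 49·43·26 = 54782; ((M₁(M₂M₃))(M₄M₅)): 26×49 by 49×26 → 26×26, cost 26·49·26 = 33124; cumulative 105301. Total 105301.
Difference: |139148 − 105301| = 33847.

33847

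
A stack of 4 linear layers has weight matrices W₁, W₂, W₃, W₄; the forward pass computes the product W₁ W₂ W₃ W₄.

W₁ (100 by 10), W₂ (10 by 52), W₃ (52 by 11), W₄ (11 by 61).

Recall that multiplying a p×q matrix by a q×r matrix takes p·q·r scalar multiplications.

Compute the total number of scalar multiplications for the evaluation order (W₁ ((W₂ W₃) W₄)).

(W₂ W₃): 10×52 by 52×11 → 10×11, cost 10·52·11 = 5720
((W₂ W₃) W₄): 10×11 by 11×61 → 10×61, cost 10·11·61 = 6710; cumulative 12430
(W₁ ((W₂ W₃) W₄)): 100×10 by 10×61 → 100×61, cost 100·10·61 = 61000; cumulative 73430
Total: 73430 scalar multiplications.

73430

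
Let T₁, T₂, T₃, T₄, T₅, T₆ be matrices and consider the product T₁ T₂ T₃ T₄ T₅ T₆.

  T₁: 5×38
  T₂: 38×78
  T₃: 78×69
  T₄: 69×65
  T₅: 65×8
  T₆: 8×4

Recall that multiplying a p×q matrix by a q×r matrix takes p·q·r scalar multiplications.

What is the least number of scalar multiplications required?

54164

Adjacent pairs: T₁T₂ = 5·38·78 = 14820; T₂T₃ = 38·78·69 = 204516; T₃T₄ = 78·69·65 = 349830; T₄T₅ = 69·65·8 = 35880; T₅T₆ = 65·8·4 = 2080.
Length 3: T₁..T₃: k=1: 0+204516+5·38·69=217626; k=2: 14820+0+5·78·69=41730 → min 41730 | T₂..T₄: k=2: 0+349830+38·78·65=542490; k=3: 204516+0+38·69·65=374946 → min 374946 | T₃..T₅: k=3: 0+35880+78·69·8=78936; k=4: 349830+0+78·65·8=390390 → min 78936 | T₄..T₆: k=4: 0+2080+69·65·4=20020; k=5: 35880+0+69·8·4=38088 → min 20020.
Length 4: T₁..T₄: k=1: 0+374946+5·38·65=387296; k=2: 14820+349830+5·78·65=390000; k=3: 41730+0+5·69·65=64155 → min 64155 | T₂..T₅: k=2: 0+78936+38·78·8=102648; k=3: 204516+35880+38·69·8=261372; k=4: 374946+0+38·65·8=394706 → min 102648 | T₃..T₆: k=3: 0+20020+78·69·4=41548; k=4: 349830+2080+78·65·4=372190; k=5: 78936+0+78·8·4=81432 → min 41548.
Length 5: T₁..T₅: k=1: 0+102648+5·38·8=104168; k=2: 14820+78936+5·78·8=96876; k=3: 41730+35880+5·69·8=80370; k=4: 64155+0+5·65·8=66755 → min 66755 | T₂..T₆: k=2: 0+41548+38·78·4=53404; k=3: 204516+20020+38·69·4=235024; k=4: 374946+2080+38·65·4=386906; k=5: 102648+0+38·8·4=103864 → min 53404.
Length 6: T₁..T₆: k=1: 0+53404+5·38·4=54164; k=2: 14820+41548+5·78·4=57928; k=3: 41730+20020+5·69·4=63130; k=4: 64155+2080+5·65·4=67535; k=5: 66755+0+5·8·4=66915 → min 54164.
Optimal order: (T₁ (T₂ (T₃ (T₄ (T₅ T₆))))) with cost 54164.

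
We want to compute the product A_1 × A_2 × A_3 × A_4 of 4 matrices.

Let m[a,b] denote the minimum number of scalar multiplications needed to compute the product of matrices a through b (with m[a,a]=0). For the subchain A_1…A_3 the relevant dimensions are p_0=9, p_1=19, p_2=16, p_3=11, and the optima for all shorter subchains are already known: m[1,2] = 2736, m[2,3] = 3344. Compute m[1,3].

4320

m[1,3] = min over k∈[1,2] of m[1,k]+m[k+1,3]+p_{0}·p_k·p_{3}.
k=1: 0 + 3344 + 9·19·11 = 5225; k=2: 2736 + 0 + 9·16·11 = 4320.
Minimum: 4320 at k=2.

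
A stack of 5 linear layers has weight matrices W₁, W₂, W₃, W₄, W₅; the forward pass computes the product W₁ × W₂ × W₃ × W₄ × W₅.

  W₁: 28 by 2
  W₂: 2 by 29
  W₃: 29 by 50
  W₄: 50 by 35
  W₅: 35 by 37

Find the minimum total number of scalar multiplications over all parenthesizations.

11062

Adjacent pairs: W₁W₂ = 28·2·29 = 1624; W₂W₃ = 2·29·50 = 2900; W₃W₄ = 29·50·35 = 50750; W₄W₅ = 50·35·37 = 64750.
Length 3: W₁..W₃: k=1: 0+2900+28·2·50=5700; k=2: 1624+0+28·29·50=42224 → min 5700 | W₂..W₄: k=2: 0+50750+2·29·35=52780; k=3: 2900+0+2·50·35=6400 → min 6400 | W₃..W₅: k=3: 0+64750+29·50·37=118400; k=4: 50750+0+29·35·37=88305 → min 88305.
Length 4: W₁..W₄: k=1: 0+6400+28·2·35=8360; k=2: 1624+50750+28·29·35=80794; k=3: 5700+0+28·50·35=54700 → min 8360 | W₂..W₅: k=2: 0+88305+2·29·37=90451; k=3: 2900+64750+2·50·37=71350; k=4: 6400+0+2·35·37=8990 → min 8990.
Length 5: W₁..W₅: k=1: 0+8990+28·2·37=11062; k=2: 1624+88305+28·29·37=119973; k=3: 5700+64750+28·50·37=122250; k=4: 8360+0+28·35·37=44620 → min 11062.
Optimal order: (W₁ × (((W₂ × W₃) × W₄) × W₅)) with cost 11062.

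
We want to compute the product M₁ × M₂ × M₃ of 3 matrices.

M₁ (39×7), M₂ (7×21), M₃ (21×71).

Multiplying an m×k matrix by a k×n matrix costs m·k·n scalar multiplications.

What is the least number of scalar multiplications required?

29820

Order (M₁ × (M₂ × M₃)): (M₂ × M₃): 7×21 by 21×71 → 7×71, cost 7·21·71 = 10437; (M₁ × (M₂ × M₃)): 39×7 by 7×71 → 39×71, cost 39·7·71 = 19383; cumulative 29820. Total 29820.
Order ((M₁ × M₂) × M₃): (M₁ × M₂): 39×7 by 7×21 → 39×21, cost 39·7·21 = 5733; ((M₁ × M₂) × M₃): 39×21 by 21×71 → 39×71, cost 39·21·71 = 58149; cumulative 63882. Total 63882.
Minimum: 29820.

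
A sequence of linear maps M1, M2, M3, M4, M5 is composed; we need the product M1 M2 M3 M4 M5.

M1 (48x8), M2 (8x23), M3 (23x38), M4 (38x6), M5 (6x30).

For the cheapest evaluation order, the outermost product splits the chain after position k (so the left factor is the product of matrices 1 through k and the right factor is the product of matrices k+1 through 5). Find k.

4

Adjacent pairs: M1M2 = 48·8·23 = 8832; M2M3 = 8·23·38 = 6992; M3M4 = 23·38·6 = 5244; M4M5 = 38·6·30 = 6840.
Length 3: M1..M3: k=1: 0+6992+48·8·38=21584; k=2: 8832+0+48·23·38=50784 → min 21584 | M2..M4: k=2: 0+5244+8·23·6=6348; k=3: 6992+0+8·38·6=8816 → min 6348 | M3..M5: k=3: 0+6840+23·38·30=33060; k=4: 5244+0+23·6·30=9384 → min 9384.
Length 4: M1..M4: k=1: 0+6348+48·8·6=8652; k=2: 8832+5244+48·23·6=20700; k=3: 21584+0+48·38·6=32528 → min 8652 | M2..M5: k=2: 0+9384+8·23·30=14904; k=3: 6992+6840+8·38·30=22952; k=4: 6348+0+8·6·30=7788 → min 7788.
Top-level splits: k=1: (M1..M1)·(M2..M5) → 0+7788+48·8·30 = 19308; k=2: (M1..M2)·(M3..M5) → 8832+9384+48·23·30 = 51336; k=3: (M1..M3)·(M4..M5) → 21584+6840+48·38·30 = 83144; k=4: (M1..M4)·(M5..M5) → 8652+0+48·6·30 = 17292.
Best split is after M4, i.e. k = 4.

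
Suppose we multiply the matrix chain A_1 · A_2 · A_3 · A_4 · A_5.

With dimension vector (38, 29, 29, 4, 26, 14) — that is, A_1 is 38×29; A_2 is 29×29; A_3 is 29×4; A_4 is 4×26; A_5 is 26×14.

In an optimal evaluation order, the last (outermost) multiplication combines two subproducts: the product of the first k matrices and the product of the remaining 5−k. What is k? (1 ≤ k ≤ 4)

3

Adjacent pairs: A_1A_2 = 38·29·29 = 31958; A_2A_3 = 29·29·4 = 3364; A_3A_4 = 29·4·26 = 3016; A_4A_5 = 4·26·14 = 1456.
Length 3: A_1..A_3: k=1: 0+3364+38·29·4=7772; k=2: 31958+0+38·29·4=36366 → min 7772 | A_2..A_4: k=2: 0+3016+29·29·26=24882; k=3: 3364+0+29·4·26=6380 → min 6380 | A_3..A_5: k=3: 0+1456+29·4·14=3080; k=4: 3016+0+29·26·14=13572 → min 3080.
Length 4: A_1..A_4: k=1: 0+6380+38·29·26=35032; k=2: 31958+3016+38·29·26=63626; k=3: 7772+0+38·4·26=11724 → min 11724 | A_2..A_5: k=2: 0+3080+29·29·14=14854; k=3: 3364+1456+29·4·14=6444; k=4: 6380+0+29·26·14=16936 → min 6444.
Top-level splits: k=1: (A_1..A_1)·(A_2..A_5) → 0+6444+38·29·14 = 21872; k=2: (A_1..A_2)·(A_3..A_5) → 31958+3080+38·29·14 = 50466; k=3: (A_1..A_3)·(A_4..A_5) → 7772+1456+38·4·14 = 11356; k=4: (A_1..A_4)·(A_5..A_5) → 11724+0+38·26·14 = 25556.
Best split is after A_3, i.e. k = 3.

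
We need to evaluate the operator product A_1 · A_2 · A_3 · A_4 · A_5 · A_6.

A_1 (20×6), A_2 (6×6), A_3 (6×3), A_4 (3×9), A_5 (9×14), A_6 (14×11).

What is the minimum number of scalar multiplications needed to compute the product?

1968

Adjacent pairs: A_1A_2 = 20·6·6 = 720; A_2A_3 = 6·6·3 = 108; A_3A_4 = 6·3·9 = 162; A_4A_5 = 3·9·14 = 378; A_5A_6 = 9·14·11 = 1386.
Length 3: A_1..A_3: k=1: 0+108+20·6·3=468; k=2: 720+0+20·6·3=1080 → min 468 | A_2..A_4: k=2: 0+162+6·6·9=486; k=3: 108+0+6·3·9=270 → min 270 | A_3..A_5: k=3: 0+378+6·3·14=630; k=4: 162+0+6·9·14=918 → min 630 | A_4..A_6: k=4: 0+1386+3·9·11=1683; k=5: 378+0+3·14·11=840 → min 840.
Length 4: A_1..A_4: k=1: 0+270+20·6·9=1350; k=2: 720+162+20·6·9=1962; k=3: 468+0+20·3·9=1008 → min 1008 | A_2..A_5: k=2: 0+630+6·6·14=1134; k=3: 108+378+6·3·14=738; k=4: 270+0+6·9·14=1026 → min 738 | A_3..A_6: k=3: 0+840+6·3·11=1038; k=4: 162+1386+6·9·11=2142; k=5: 630+0+6·14·11=1554 → min 1038.
Length 5: A_1..A_5: k=1: 0+738+20·6·14=2418; k=2: 720+630+20·6·14=3030; k=3: 468+378+20·3·14=1686; k=4: 1008+0+20·9·14=3528 → min 1686 | A_2..A_6: k=2: 0+1038+6·6·11=1434; k=3: 108+840+6·3·11=1146; k=4: 270+1386+6·9·11=2250; k=5: 738+0+6·14·11=1662 → min 1146.
Length 6: A_1..A_6: k=1: 0+1146+20·6·11=2466; k=2: 720+1038+20·6·11=3078; k=3: 468+840+20·3·11=1968; k=4: 1008+1386+20·9·11=4374; k=5: 1686+0+20·14·11=4766 → min 1968.
Optimal order: ((A_1 · (A_2 · A_3)) · ((A_4 · A_5) · A_6)) with cost 1968.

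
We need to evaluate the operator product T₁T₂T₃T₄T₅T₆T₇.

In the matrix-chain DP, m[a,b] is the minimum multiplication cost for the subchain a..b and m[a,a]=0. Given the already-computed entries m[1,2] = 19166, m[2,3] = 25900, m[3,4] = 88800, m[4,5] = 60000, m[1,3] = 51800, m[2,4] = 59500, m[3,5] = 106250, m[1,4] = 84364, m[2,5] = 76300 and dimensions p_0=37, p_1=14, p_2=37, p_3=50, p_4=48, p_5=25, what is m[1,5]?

m[1,5] = min over k∈[1,4] of m[1,k]+m[k+1,5]+p_{0}·p_k·p_{5}.
k=1: 0 + 76300 + 37·14·25 = 89250; k=2: 19166 + 106250 + 37·37·25 = 159641; k=3: 51800 + 60000 + 37·50·25 = 158050; k=4: 84364 + 0 + 37·48·25 = 128764.
Minimum: 89250 at k=1.

89250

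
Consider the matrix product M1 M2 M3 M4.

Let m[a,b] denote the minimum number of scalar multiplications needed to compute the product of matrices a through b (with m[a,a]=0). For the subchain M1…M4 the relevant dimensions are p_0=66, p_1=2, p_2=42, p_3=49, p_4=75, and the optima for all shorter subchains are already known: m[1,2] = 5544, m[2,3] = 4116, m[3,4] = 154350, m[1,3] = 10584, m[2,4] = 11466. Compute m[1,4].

m[1,4] = min over k∈[1,3] of m[1,k]+m[k+1,4]+p_{0}·p_k·p_{4}.
k=1: 0 + 11466 + 66·2·75 = 21366; k=2: 5544 + 154350 + 66·42·75 = 367794; k=3: 10584 + 0 + 66·49·75 = 253134.
Minimum: 21366 at k=1.

21366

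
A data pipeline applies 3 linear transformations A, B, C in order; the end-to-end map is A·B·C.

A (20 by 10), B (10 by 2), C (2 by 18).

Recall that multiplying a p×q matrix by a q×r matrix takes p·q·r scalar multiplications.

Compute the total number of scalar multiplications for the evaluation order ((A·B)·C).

(A·B): 20×10 by 10×2 → 20×2, cost 20·10·2 = 400
((A·B)·C): 20×2 by 2×18 → 20×18, cost 20·2·18 = 720; cumulative 1120
Total: 1120 scalar multiplications.

1120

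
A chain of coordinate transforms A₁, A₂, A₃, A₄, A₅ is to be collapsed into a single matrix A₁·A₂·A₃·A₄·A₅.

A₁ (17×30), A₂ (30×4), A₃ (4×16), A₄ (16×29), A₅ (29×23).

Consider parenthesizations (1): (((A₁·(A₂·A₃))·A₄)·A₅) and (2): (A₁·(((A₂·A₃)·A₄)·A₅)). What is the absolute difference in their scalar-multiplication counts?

Order (1) = (((A₁·(A₂·A₃))·A₄)·A₅): (A₂·A₃): 30×4 by 4×16 → 30×16, cost 30·4·16 = 1920; (A₁·(A₂·A₃)): 17×30 by 30×16 → 17×16, cost 17·30·16 = 8160; cumulative 10080; ((A₁·(A₂·A₃))·A₄): 17×16 by 16×29 → 17×29, cost 17·16·29 = 7888; cumulative 17968; (((A₁·(A₂·A₃))·A₄)·A₅): 17×29 by 29×23 → 17×23, cost 17·29·23 = 11339; cumulative 29307. Total 29307.
Order (2) = (A₁·(((A₂·A₃)·A₄)·A₅)): (A₂·A₃): 30×4 by 4×16 → 30×16, cost 30·4·16 = 1920; ((A₂·A₃)·A₄): 30×16 by 16×29 → 30×29, cost 30·16·29 = 13920; cumulative 15840; (((A₂·A₃)·A₄)·A₅): 30×29 by 29×23 → 30×23, cost 30·29·23 = 20010; cumulative 35850; (A₁·(((A₂·A₃)·A₄)·A₅)): 17×30 by 30×23 → 17×23, cost 17·30·23 = 11730; cumulative 47580. Total 47580.
Difference: |29307 − 47580| = 18273.

18273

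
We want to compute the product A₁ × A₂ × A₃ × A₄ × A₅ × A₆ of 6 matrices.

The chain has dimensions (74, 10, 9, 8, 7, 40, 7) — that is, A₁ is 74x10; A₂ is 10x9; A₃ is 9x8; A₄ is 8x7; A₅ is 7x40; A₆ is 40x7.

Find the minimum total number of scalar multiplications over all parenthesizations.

Adjacent pairs: A₁A₂ = 74·10·9 = 6660; A₂A₃ = 10·9·8 = 720; A₃A₄ = 9·8·7 = 504; A₄A₅ = 8·7·40 = 2240; A₅A₆ = 7·40·7 = 1960.
Length 3: A₁..A₃: k=1: 0+720+74·10·8=6640; k=2: 6660+0+74·9·8=11988 → min 6640 | A₂..A₄: k=2: 0+504+10·9·7=1134; k=3: 720+0+10·8·7=1280 → min 1134 | A₃..A₅: k=3: 0+2240+9·8·40=5120; k=4: 504+0+9·7·40=3024 → min 3024 | A₄..A₆: k=4: 0+1960+8·7·7=2352; k=5: 2240+0+8·40·7=4480 → min 2352.
Length 4: A₁..A₄: k=1: 0+1134+74·10·7=6314; k=2: 6660+504+74·9·7=11826; k=3: 6640+0+74·8·7=10784 → min 6314 | A₂..A₅: k=2: 0+3024+10·9·40=6624; k=3: 720+2240+10·8·40=6160; k=4: 1134+0+10·7·40=3934 → min 3934 | A₃..A₆: k=3: 0+2352+9·8·7=2856; k=4: 504+1960+9·7·7=2905; k=5: 3024+0+9·40·7=5544 → min 2856.
Length 5: A₁..A₅: k=1: 0+3934+74·10·40=33534; k=2: 6660+3024+74·9·40=36324; k=3: 6640+2240+74·8·40=32560; k=4: 6314+0+74·7·40=27034 → min 27034 | A₂..A₆: k=2: 0+2856+10·9·7=3486; k=3: 720+2352+10·8·7=3632; k=4: 1134+1960+10·7·7=3584; k=5: 3934+0+10·40·7=6734 → min 3486.
Length 6: A₁..A₆: k=1: 0+3486+74·10·7=8666; k=2: 6660+2856+74·9·7=14178; k=3: 6640+2352+74·8·7=13136; k=4: 6314+1960+74·7·7=11900; k=5: 27034+0+74·40·7=47754 → min 8666.
Optimal order: (A₁ × (A₂ × (A₃ × (A₄ × (A₅ × A₆))))) with cost 8666.

8666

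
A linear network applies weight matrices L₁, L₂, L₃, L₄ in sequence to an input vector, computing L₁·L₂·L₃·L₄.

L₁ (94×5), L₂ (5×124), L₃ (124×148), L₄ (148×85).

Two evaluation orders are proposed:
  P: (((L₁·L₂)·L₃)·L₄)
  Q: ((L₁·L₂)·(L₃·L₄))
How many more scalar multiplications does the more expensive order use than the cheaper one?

356928

Order P = (((L₁·L₂)·L₃)·L₄): (L₁·L₂): 94×5 by 5×124 → 94×124, cost 94·5·124 = 58280; ((L₁·L₂)·L₃): 94×124 by 124×148 → 94×148, cost 94·124·148 = 1725088; cumulative 1783368; (((L₁·L₂)·L₃)·L₄): 94×148 by 148×85 → 94×85, cost 94·148·85 = 1182520; cumulative 2965888. Total 2965888.
Order Q = ((L₁·L₂)·(L₃·L₄)): (L₁·L₂): 94×5 by 5×124 → 94×124, cost 94·5·124 = 58280; (L₃·L₄): 124×148 by 148×85 → 124×85, cost 124·148·85 = 1559920; ((L₁·L₂)·(L₃·L₄)): 94×124 by 124×85 → 94×85, cost 94·124·85 = 990760; cumulative 2608960. Total 2608960.
Difference: |2965888 − 2608960| = 356928.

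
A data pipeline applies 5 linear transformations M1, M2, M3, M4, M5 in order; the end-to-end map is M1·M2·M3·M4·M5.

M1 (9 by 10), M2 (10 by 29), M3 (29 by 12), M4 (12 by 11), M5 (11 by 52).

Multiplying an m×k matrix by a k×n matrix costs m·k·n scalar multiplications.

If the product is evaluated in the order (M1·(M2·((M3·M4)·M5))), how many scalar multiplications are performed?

40176

(M3·M4): 29×12 by 12×11 → 29×11, cost 29·12·11 = 3828
((M3·M4)·M5): 29×11 by 11×52 → 29×52, cost 29·11·52 = 16588; cumulative 20416
(M2·((M3·M4)·M5)): 10×29 by 29×52 → 10×52, cost 10·29·52 = 15080; cumulative 35496
(M1·(M2·((M3·M4)·M5))): 9×10 by 10×52 → 9×52, cost 9·10·52 = 4680; cumulative 40176
Total: 40176 scalar multiplications.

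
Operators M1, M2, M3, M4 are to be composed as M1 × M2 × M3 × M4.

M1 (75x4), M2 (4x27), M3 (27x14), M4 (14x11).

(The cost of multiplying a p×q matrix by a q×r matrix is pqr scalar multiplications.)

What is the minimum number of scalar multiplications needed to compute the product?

Adjacent pairs: M1M2 = 75·4·27 = 8100; M2M3 = 4·27·14 = 1512; M3M4 = 27·14·11 = 4158.
Length 3: M1..M3: k=1: 0+1512+75·4·14=5712; k=2: 8100+0+75·27·14=36450 → min 5712 | M2..M4: k=2: 0+4158+4·27·11=5346; k=3: 1512+0+4·14·11=2128 → min 2128.
Length 4: M1..M4: k=1: 0+2128+75·4·11=5428; k=2: 8100+4158+75·27·11=34533; k=3: 5712+0+75·14·11=17262 → min 5428.
Optimal order: (M1 × ((M2 × M3) × M4)) with cost 5428.

5428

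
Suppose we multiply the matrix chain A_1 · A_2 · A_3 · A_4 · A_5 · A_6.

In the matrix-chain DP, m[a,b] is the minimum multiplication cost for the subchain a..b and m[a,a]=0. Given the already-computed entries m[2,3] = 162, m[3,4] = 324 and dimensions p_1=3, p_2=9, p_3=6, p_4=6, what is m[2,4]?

m[2,4] = min over k∈[2,3] of m[2,k]+m[k+1,4]+p_{1}·p_k·p_{4}.
k=2: 0 + 324 + 3·9·6 = 486; k=3: 162 + 0 + 3·6·6 = 270.
Minimum: 270 at k=3.

270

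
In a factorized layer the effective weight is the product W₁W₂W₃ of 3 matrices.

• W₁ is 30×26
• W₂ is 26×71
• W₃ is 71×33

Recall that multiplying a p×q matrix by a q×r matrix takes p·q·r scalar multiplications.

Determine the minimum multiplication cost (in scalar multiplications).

Order (W₁(W₂W₃)): (W₂W₃): 26×71 by 71×33 → 26×33, cost 26·71·33 = 60918; (W₁(W₂W₃)): 30×26 by 26×33 → 30×33, cost 30·26·33 = 25740; cumulative 86658. Total 86658.
Order ((W₁W₂)W₃): (W₁W₂): 30×26 by 26×71 → 30×71, cost 30·26·71 = 55380; ((W₁W₂)W₃): 30×71 by 71×33 → 30×33, cost 30·71·33 = 70290; cumulative 125670. Total 125670.
Minimum: 86658.

86658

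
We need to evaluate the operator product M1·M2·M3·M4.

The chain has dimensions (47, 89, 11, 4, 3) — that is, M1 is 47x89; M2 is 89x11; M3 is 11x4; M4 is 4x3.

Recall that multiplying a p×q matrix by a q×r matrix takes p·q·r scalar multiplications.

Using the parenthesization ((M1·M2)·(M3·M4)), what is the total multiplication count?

(M1·M2): 47×89 by 89×11 → 47×11, cost 47·89·11 = 46013
(M3·M4): 11×4 by 4×3 → 11×3, cost 11·4·3 = 132
((M1·M2)·(M3·M4)): 47×11 by 11×3 → 47×3, cost 47·11·3 = 1551; cumulative 47696
Total: 47696 scalar multiplications.

47696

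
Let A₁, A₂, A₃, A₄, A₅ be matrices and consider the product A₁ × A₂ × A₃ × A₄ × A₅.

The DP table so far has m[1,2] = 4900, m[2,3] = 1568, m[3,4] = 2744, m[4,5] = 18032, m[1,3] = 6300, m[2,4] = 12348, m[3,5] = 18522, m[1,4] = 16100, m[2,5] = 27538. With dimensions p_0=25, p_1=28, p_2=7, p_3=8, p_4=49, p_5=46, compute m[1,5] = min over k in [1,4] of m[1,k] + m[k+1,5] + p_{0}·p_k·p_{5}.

31472

m[1,5] = min over k∈[1,4] of m[1,k]+m[k+1,5]+p_{0}·p_k·p_{5}.
k=1: 0 + 27538 + 25·28·46 = 59738; k=2: 4900 + 18522 + 25·7·46 = 31472; k=3: 6300 + 18032 + 25·8·46 = 33532; k=4: 16100 + 0 + 25·49·46 = 72450.
Minimum: 31472 at k=2.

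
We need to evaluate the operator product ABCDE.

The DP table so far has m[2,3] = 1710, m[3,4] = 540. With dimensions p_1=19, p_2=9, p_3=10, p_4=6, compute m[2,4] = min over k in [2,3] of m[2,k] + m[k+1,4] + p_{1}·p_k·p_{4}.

m[2,4] = min over k∈[2,3] of m[2,k]+m[k+1,4]+p_{1}·p_k·p_{4}.
k=2: 0 + 540 + 19·9·6 = 1566; k=3: 1710 + 0 + 19·10·6 = 2850.
Minimum: 1566 at k=2.

1566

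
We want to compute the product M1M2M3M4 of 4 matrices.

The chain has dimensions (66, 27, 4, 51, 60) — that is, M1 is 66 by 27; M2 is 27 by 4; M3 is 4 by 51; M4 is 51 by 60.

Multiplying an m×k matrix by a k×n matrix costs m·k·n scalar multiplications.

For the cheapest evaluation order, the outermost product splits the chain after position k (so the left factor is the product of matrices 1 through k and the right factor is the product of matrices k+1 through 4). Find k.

2

Adjacent pairs: M1M2 = 66·27·4 = 7128; M2M3 = 27·4·51 = 5508; M3M4 = 4·51·60 = 12240.
Length 3: M1..M3: k=1: 0+5508+66·27·51=96390; k=2: 7128+0+66·4·51=20592 → min 20592 | M2..M4: k=2: 0+12240+27·4·60=18720; k=3: 5508+0+27·51·60=88128 → min 18720.
Top-level splits: k=1: (M1..M1)·(M2..M4) → 0+18720+66·27·60 = 125640; k=2: (M1..M2)·(M3..M4) → 7128+12240+66·4·60 = 35208; k=3: (M1..M3)·(M4..M4) → 20592+0+66·51·60 = 222552.
Best split is after M2, i.e. k = 2.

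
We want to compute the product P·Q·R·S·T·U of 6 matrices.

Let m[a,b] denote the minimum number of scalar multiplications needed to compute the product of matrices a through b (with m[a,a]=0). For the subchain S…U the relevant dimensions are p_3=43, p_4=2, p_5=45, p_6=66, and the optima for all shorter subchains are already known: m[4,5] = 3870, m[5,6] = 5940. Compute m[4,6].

11616

m[4,6] = min over k∈[4,5] of m[4,k]+m[k+1,6]+p_{3}·p_k·p_{6}.
k=4: 0 + 5940 + 43·2·66 = 11616; k=5: 3870 + 0 + 43·45·66 = 131580.
Minimum: 11616 at k=4.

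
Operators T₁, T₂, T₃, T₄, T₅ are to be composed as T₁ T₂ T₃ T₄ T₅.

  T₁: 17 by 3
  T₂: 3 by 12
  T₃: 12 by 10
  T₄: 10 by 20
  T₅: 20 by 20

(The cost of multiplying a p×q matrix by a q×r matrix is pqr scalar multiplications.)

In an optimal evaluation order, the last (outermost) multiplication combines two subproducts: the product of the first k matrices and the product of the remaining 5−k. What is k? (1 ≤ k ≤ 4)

1

Adjacent pairs: T₁T₂ = 17·3·12 = 612; T₂T₃ = 3·12·10 = 360; T₃T₄ = 12·10·20 = 2400; T₄T₅ = 10·20·20 = 4000.
Length 3: T₁..T₃: k=1: 0+360+17·3·10=870; k=2: 612+0+17·12·10=2652 → min 870 | T₂..T₄: k=2: 0+2400+3·12·20=3120; k=3: 360+0+3·10·20=960 → min 960 | T₃..T₅: k=3: 0+4000+12·10·20=6400; k=4: 2400+0+12·20·20=7200 → min 6400.
Length 4: T₁..T₄: k=1: 0+960+17·3·20=1980; k=2: 612+2400+17·12·20=7092; k=3: 870+0+17·10·20=4270 → min 1980 | T₂..T₅: k=2: 0+6400+3·12·20=7120; k=3: 360+4000+3·10·20=4960; k=4: 960+0+3·20·20=2160 → min 2160.
Top-level splits: k=1: (T₁..T₁)·(T₂..T₅) → 0+2160+17·3·20 = 3180; k=2: (T₁..T₂)·(T₃..T₅) → 612+6400+17·12·20 = 11092; k=3: (T₁..T₃)·(T₄..T₅) → 870+4000+17·10·20 = 8270; k=4: (T₁..T₄)·(T₅..T₅) → 1980+0+17·20·20 = 8780.
Best split is after T₁, i.e. k = 1.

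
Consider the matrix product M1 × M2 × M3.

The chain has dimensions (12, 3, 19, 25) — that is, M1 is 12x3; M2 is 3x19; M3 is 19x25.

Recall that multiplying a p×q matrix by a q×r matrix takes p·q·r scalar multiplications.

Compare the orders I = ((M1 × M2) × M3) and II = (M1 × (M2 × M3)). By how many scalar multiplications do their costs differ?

Order I = ((M1 × M2) × M3): (M1 × M2): 12×3 by 3×19 → 12×19, cost 12·3·19 = 684; ((M1 × M2) × M3): 12×19 by 19×25 → 12×25, cost 12·19·25 = 5700; cumulative 6384. Total 6384.
Order II = (M1 × (M2 × M3)): (M2 × M3): 3×19 by 19×25 → 3×25, cost 3·19·25 = 1425; (M1 × (M2 × M3)): 12×3 by 3×25 → 12×25, cost 12·3·25 = 900; cumulative 2325. Total 2325.
Difference: |6384 − 2325| = 4059.

4059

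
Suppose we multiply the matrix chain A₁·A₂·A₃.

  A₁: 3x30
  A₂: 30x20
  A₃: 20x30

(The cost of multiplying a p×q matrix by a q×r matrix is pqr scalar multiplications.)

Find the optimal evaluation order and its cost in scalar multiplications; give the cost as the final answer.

3600

(A₁·(A₂·A₃)): cost 20700.
((A₁·A₂)·A₃): cost 3600.
Optimal: ((A₁·A₂)·A₃) with cost 3600.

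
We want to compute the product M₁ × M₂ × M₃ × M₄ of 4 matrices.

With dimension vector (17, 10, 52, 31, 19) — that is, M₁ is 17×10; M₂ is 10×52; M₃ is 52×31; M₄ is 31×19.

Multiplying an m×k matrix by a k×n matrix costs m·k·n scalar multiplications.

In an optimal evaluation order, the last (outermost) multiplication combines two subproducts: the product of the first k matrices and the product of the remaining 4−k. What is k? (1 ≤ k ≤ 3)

Adjacent pairs: M₁M₂ = 17·10·52 = 8840; M₂M₃ = 10·52·31 = 16120; M₃M₄ = 52·31·19 = 30628.
Length 3: M₁..M₃: k=1: 0+16120+17·10·31=21390; k=2: 8840+0+17·52·31=36244 → min 21390 | M₂..M₄: k=2: 0+30628+10·52·19=40508; k=3: 16120+0+10·31·19=22010 → min 22010.
Top-level splits: k=1: (M₁..M₁)·(M₂..M₄) → 0+22010+17·10·19 = 25240; k=2: (M₁..M₂)·(M₃..M₄) → 8840+30628+17·52·19 = 56264; k=3: (M₁..M₃)·(M₄..M₄) → 21390+0+17·31·19 = 31403.
Best split is after M₁, i.e. k = 1.

1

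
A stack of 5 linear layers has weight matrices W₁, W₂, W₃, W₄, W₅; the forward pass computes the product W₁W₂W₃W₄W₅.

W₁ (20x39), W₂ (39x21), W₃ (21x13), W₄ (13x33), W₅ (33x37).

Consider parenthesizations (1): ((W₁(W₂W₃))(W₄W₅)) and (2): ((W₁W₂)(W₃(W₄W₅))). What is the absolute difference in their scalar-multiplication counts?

Order (1) = ((W₁(W₂W₃))(W₄W₅)): (W₂W₃): 39×21 by 21×13 → 39×13, cost 39·21·13 = 10647; (W₁(W₂W₃)): 20×39 by 39×13 → 20×13, cost 20·39·13 = 10140; cumulative 20787; (W₄W₅): 13×33 by 33×37 → 13×37, cost 13·33·37 = 15873; ((W₁(W₂W₃))(W₄W₅)): 20×13 by 13×37 → 20×37, cost 20·13·37 = 9620; cumulative 46280. Total 46280.
Order (2) = ((W₁W₂)(W₃(W₄W₅))): (W₁W₂): 20×39 by 39×21 → 20×21, cost 20·39·21 = 16380; (W₄W₅): 13×33 by 33×37 → 13×37, cost 13·33·37 = 15873; (W₃(W₄W₅)): 21×13 by 13×37 → 21×37, cost 21·13·37 = 10101; cumulative 25974; ((W₁W₂)(W₃(W₄W₅))): 20×21 by 21×37 → 20×37, cost 20·21·37 = 15540; cumulative 57894. Total 57894.
Difference: |46280 − 57894| = 11614.

11614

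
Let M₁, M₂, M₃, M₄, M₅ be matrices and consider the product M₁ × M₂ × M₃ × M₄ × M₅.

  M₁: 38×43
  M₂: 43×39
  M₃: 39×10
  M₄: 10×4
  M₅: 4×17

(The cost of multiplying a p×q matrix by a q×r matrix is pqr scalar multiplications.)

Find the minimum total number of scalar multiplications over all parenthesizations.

Adjacent pairs: M₁M₂ = 38·43·39 = 63726; M₂M₃ = 43·39·10 = 16770; M₃M₄ = 39·10·4 = 1560; M₄M₅ = 10·4·17 = 680.
Length 3: M₁..M₃: k=1: 0+16770+38·43·10=33110; k=2: 63726+0+38·39·10=78546 → min 33110 | M₂..M₄: k=2: 0+1560+43·39·4=8268; k=3: 16770+0+43·10·4=18490 → min 8268 | M₃..M₅: k=3: 0+680+39·10·17=7310; k=4: 1560+0+39·4·17=4212 → min 4212.
Length 4: M₁..M₄: k=1: 0+8268+38·43·4=14804; k=2: 63726+1560+38·39·4=71214; k=3: 33110+0+38·10·4=34630 → min 14804 | M₂..M₅: k=2: 0+4212+43·39·17=32721; k=3: 16770+680+43·10·17=24760; k=4: 8268+0+43·4·17=11192 → min 11192.
Length 5: M₁..M₅: k=1: 0+11192+38·43·17=38970; k=2: 63726+4212+38·39·17=93132; k=3: 33110+680+38·10·17=40250; k=4: 14804+0+38·4·17=17388 → min 17388.
Optimal order: ((M₁ × (M₂ × (M₃ × M₄))) × M₅) with cost 17388.

17388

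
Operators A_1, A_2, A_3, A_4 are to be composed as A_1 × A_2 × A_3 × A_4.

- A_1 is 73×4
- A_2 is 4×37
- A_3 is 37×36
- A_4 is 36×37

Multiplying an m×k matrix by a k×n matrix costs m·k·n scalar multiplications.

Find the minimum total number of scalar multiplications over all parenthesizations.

21460

Adjacent pairs: A_1A_2 = 73·4·37 = 10804; A_2A_3 = 4·37·36 = 5328; A_3A_4 = 37·36·37 = 49284.
Length 3: A_1..A_3: k=1: 0+5328+73·4·36=15840; k=2: 10804+0+73·37·36=108040 → min 15840 | A_2..A_4: k=2: 0+49284+4·37·37=54760; k=3: 5328+0+4·36·37=10656 → min 10656.
Length 4: A_1..A_4: k=1: 0+10656+73·4·37=21460; k=2: 10804+49284+73·37·37=160025; k=3: 15840+0+73·36·37=113076 → min 21460.
Optimal order: (A_1 × ((A_2 × A_3) × A_4)) with cost 21460.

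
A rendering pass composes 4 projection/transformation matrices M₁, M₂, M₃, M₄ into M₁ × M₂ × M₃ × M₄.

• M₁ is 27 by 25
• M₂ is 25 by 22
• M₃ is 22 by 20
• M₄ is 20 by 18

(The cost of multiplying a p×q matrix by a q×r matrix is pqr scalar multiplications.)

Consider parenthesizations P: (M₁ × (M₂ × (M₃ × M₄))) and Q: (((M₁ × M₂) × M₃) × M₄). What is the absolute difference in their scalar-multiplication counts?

Order P = (M₁ × (M₂ × (M₃ × M₄))): (M₃ × M₄): 22×20 by 20×18 → 22×18, cost 22·20·18 = 7920; (M₂ × (M₃ × M₄)): 25×22 by 22×18 → 25×18, cost 25·22·18 = 9900; cumulative 17820; (M₁ × (M₂ × (M₃ × M₄))): 27×25 by 25×18 → 27×18, cost 27·25·18 = 12150; cumulative 29970. Total 29970.
Order Q = (((M₁ × M₂) × M₃) × M₄): (M₁ × M₂): 27×25 by 25×22 → 27×22, cost 27·25·22 = 14850; ((M₁ × M₂) × M₃): 27×22 by 22×20 → 27×20, cost 27·22·20 = 11880; cumulative 26730; (((M₁ × M₂) × M₃) × M₄): 27×20 by 20×18 → 27×18, cost 27·20·18 = 9720; cumulative 36450. Total 36450.
Difference: |29970 − 36450| = 6480.

6480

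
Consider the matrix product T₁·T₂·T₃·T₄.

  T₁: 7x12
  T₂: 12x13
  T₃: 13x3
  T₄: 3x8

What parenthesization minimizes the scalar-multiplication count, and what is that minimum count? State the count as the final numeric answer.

888

Adjacent pairs: T₁T₂ = 7·12·13 = 1092; T₂T₃ = 12·13·3 = 468; T₃T₄ = 13·3·8 = 312.
Length 3: T₁..T₃: k=1: 0+468+7·12·3=720; k=2: 1092+0+7·13·3=1365 → min 720 | T₂..T₄: k=2: 0+312+12·13·8=1560; k=3: 468+0+12·3·8=756 → min 756.
Length 4: T₁..T₄: k=1: 0+756+7·12·8=1428; k=2: 1092+312+7·13·8=2132; k=3: 720+0+7·3·8=888 → min 888.
Optimal parenthesization: ((T₁·(T₂·T₃))·T₄) with cost 888.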